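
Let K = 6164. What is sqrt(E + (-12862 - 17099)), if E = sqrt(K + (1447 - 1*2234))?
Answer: sqrt(-29961 + sqrt(5377)) ≈ 172.88*I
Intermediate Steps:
E = sqrt(5377) (E = sqrt(6164 + (1447 - 1*2234)) = sqrt(6164 + (1447 - 2234)) = sqrt(6164 - 787) = sqrt(5377) ≈ 73.328)
sqrt(E + (-12862 - 17099)) = sqrt(sqrt(5377) + (-12862 - 17099)) = sqrt(sqrt(5377) - 29961) = sqrt(-29961 + sqrt(5377))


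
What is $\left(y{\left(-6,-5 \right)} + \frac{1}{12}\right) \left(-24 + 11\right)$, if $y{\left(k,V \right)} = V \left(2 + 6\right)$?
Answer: $\frac{6227}{12} \approx 518.92$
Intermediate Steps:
$y{\left(k,V \right)} = 8 V$ ($y{\left(k,V \right)} = V 8 = 8 V$)
$\left(y{\left(-6,-5 \right)} + \frac{1}{12}\right) \left(-24 + 11\right) = \left(8 \left(-5\right) + \frac{1}{12}\right) \left(-24 + 11\right) = \left(-40 + \frac{1}{12}\right) \left(-13\right) = \left(- \frac{479}{12}\right) \left(-13\right) = \frac{6227}{12}$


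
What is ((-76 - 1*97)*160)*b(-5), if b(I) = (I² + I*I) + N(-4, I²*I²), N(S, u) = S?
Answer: -1273280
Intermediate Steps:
b(I) = -4 + 2*I² (b(I) = (I² + I*I) - 4 = (I² + I²) - 4 = 2*I² - 4 = -4 + 2*I²)
((-76 - 1*97)*160)*b(-5) = ((-76 - 1*97)*160)*(-4 + 2*(-5)²) = ((-76 - 97)*160)*(-4 + 2*25) = (-173*160)*(-4 + 50) = -27680*46 = -1273280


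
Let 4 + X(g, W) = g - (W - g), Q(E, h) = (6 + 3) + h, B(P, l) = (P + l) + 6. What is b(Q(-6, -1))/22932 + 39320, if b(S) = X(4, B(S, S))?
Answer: 50093679/1274 ≈ 39320.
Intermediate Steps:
B(P, l) = 6 + P + l
Q(E, h) = 9 + h
X(g, W) = -4 - W + 2*g (X(g, W) = -4 + (g - (W - g)) = -4 + (g + (g - W)) = -4 + (-W + 2*g) = -4 - W + 2*g)
b(S) = -2 - 2*S (b(S) = -4 - (6 + S + S) + 2*4 = -4 - (6 + 2*S) + 8 = -4 + (-6 - 2*S) + 8 = -2 - 2*S)
b(Q(-6, -1))/22932 + 39320 = (-2 - 2*(9 - 1))/22932 + 39320 = (-2 - 2*8)*(1/22932) + 39320 = (-2 - 16)*(1/22932) + 39320 = -18*1/22932 + 39320 = -1/1274 + 39320 = 50093679/1274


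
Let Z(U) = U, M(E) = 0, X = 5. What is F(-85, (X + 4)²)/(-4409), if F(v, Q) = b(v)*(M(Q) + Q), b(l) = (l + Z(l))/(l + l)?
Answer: -81/4409 ≈ -0.018372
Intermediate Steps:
b(l) = 1 (b(l) = (l + l)/(l + l) = (2*l)/((2*l)) = (2*l)*(1/(2*l)) = 1)
F(v, Q) = Q (F(v, Q) = 1*(0 + Q) = 1*Q = Q)
F(-85, (X + 4)²)/(-4409) = (5 + 4)²/(-4409) = 9²*(-1/4409) = 81*(-1/4409) = -81/4409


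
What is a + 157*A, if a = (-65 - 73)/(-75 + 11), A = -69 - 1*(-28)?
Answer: -205915/32 ≈ -6434.8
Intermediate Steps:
A = -41 (A = -69 + 28 = -41)
a = 69/32 (a = -138/(-64) = -138*(-1/64) = 69/32 ≈ 2.1563)
a + 157*A = 69/32 + 157*(-41) = 69/32 - 6437 = -205915/32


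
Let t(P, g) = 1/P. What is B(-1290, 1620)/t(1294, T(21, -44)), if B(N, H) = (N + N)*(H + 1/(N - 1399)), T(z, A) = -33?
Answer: -14543190715080/2689 ≈ -5.4084e+9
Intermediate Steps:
B(N, H) = 2*N*(H + 1/(-1399 + N)) (B(N, H) = (2*N)*(H + 1/(-1399 + N)) = 2*N*(H + 1/(-1399 + N)))
B(-1290, 1620)/t(1294, T(21, -44)) = (2*(-1290)*(1 - 1399*1620 + 1620*(-1290))/(-1399 - 1290))/(1/1294) = (2*(-1290)*(1 - 2266380 - 2089800)/(-2689))/(1/1294) = (2*(-1290)*(-1/2689)*(-4356179))*1294 = -11238941820/2689*1294 = -14543190715080/2689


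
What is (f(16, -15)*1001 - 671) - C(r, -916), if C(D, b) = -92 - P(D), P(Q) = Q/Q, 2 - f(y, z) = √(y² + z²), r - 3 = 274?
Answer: 1424 - 1001*√481 ≈ -20530.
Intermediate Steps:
r = 277 (r = 3 + 274 = 277)
f(y, z) = 2 - √(y² + z²)
P(Q) = 1
C(D, b) = -93 (C(D, b) = -92 - 1*1 = -92 - 1 = -93)
(f(16, -15)*1001 - 671) - C(r, -916) = ((2 - √(16² + (-15)²))*1001 - 671) - 1*(-93) = ((2 - √(256 + 225))*1001 - 671) + 93 = ((2 - √481)*1001 - 671) + 93 = ((2002 - 1001*√481) - 671) + 93 = (1331 - 1001*√481) + 93 = 1424 - 1001*√481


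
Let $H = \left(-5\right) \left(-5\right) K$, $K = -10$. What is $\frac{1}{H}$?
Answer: $- \frac{1}{250} \approx -0.004$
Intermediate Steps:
$H = -250$ ($H = \left(-5\right) \left(-5\right) \left(-10\right) = 25 \left(-10\right) = -250$)
$\frac{1}{H} = \frac{1}{-250} = - \frac{1}{250}$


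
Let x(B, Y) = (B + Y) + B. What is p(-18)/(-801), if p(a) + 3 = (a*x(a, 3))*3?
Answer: -593/267 ≈ -2.2210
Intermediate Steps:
x(B, Y) = Y + 2*B
p(a) = -3 + 3*a*(3 + 2*a) (p(a) = -3 + (a*(3 + 2*a))*3 = -3 + 3*a*(3 + 2*a))
p(-18)/(-801) = (-3 + 3*(-18)*(3 + 2*(-18)))/(-801) = (-3 + 3*(-18)*(3 - 36))*(-1/801) = (-3 + 3*(-18)*(-33))*(-1/801) = (-3 + 1782)*(-1/801) = 1779*(-1/801) = -593/267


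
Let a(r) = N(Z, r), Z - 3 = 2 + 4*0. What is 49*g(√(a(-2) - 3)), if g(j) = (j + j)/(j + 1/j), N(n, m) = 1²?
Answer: 196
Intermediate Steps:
Z = 5 (Z = 3 + (2 + 4*0) = 3 + (2 + 0) = 3 + 2 = 5)
N(n, m) = 1
a(r) = 1
g(j) = 2*j/(j + 1/j) (g(j) = (2*j)/(j + 1/j) = 2*j/(j + 1/j))
49*g(√(a(-2) - 3)) = 49*(2*(√(1 - 3))²/(1 + (√(1 - 3))²)) = 49*(2*(√(-2))²/(1 + (√(-2))²)) = 49*(2*(I*√2)²/(1 + (I*√2)²)) = 49*(2*(-2)/(1 - 2)) = 49*(2*(-2)/(-1)) = 49*(2*(-2)*(-1)) = 49*4 = 196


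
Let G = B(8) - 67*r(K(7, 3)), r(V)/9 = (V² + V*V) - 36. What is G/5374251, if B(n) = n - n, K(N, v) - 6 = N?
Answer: -20234/597139 ≈ -0.033885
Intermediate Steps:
K(N, v) = 6 + N
B(n) = 0
r(V) = -324 + 18*V² (r(V) = 9*((V² + V*V) - 36) = 9*((V² + V²) - 36) = 9*(2*V² - 36) = 9*(-36 + 2*V²) = -324 + 18*V²)
G = -182106 (G = 0 - 67*(-324 + 18*(6 + 7)²) = 0 - 67*(-324 + 18*13²) = 0 - 67*(-324 + 18*169) = 0 - 67*(-324 + 3042) = 0 - 67*2718 = 0 - 182106 = -182106)
G/5374251 = -182106/5374251 = -182106*1/5374251 = -20234/597139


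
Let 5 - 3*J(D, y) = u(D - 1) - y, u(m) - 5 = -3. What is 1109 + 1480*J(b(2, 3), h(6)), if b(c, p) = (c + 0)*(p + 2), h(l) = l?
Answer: 5549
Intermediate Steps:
u(m) = 2 (u(m) = 5 - 3 = 2)
b(c, p) = c*(2 + p)
J(D, y) = 1 + y/3 (J(D, y) = 5/3 - (2 - y)/3 = 5/3 + (-⅔ + y/3) = 1 + y/3)
1109 + 1480*J(b(2, 3), h(6)) = 1109 + 1480*(1 + (⅓)*6) = 1109 + 1480*(1 + 2) = 1109 + 1480*3 = 1109 + 4440 = 5549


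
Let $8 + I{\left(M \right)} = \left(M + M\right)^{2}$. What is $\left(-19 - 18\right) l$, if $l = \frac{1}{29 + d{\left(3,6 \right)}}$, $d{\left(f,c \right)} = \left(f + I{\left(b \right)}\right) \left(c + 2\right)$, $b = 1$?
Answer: $- \frac{37}{21} \approx -1.7619$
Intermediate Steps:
$I{\left(M \right)} = -8 + 4 M^{2}$ ($I{\left(M \right)} = -8 + \left(M + M\right)^{2} = -8 + \left(2 M\right)^{2} = -8 + 4 M^{2}$)
$d{\left(f,c \right)} = \left(-4 + f\right) \left(2 + c\right)$ ($d{\left(f,c \right)} = \left(f - \left(8 - 4 \cdot 1^{2}\right)\right) \left(c + 2\right) = \left(f + \left(-8 + 4 \cdot 1\right)\right) \left(2 + c\right) = \left(f + \left(-8 + 4\right)\right) \left(2 + c\right) = \left(f - 4\right) \left(2 + c\right) = \left(-4 + f\right) \left(2 + c\right)$)
$l = \frac{1}{21}$ ($l = \frac{1}{29 + \left(-8 - 24 + 2 \cdot 3 + 6 \cdot 3\right)} = \frac{1}{29 + \left(-8 - 24 + 6 + 18\right)} = \frac{1}{29 - 8} = \frac{1}{21} \approx 0.047619$)
$\left(-19 - 18\right) l = \left(-19 - 18\right) \frac{1}{21} = \left(-37\right) \frac{1}{21} = - \frac{37}{21}$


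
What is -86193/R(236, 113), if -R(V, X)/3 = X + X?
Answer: 28731/226 ≈ 127.13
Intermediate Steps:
R(V, X) = -6*X (R(V, X) = -3*(X + X) = -6*X)
-86193/R(236, 113) = -86193/((-6*113)) = -86193/(-678) = -86193*(-1/678) = 28731/226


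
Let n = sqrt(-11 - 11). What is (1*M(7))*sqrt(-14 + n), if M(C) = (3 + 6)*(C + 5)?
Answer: 108*sqrt(-14 + I*sqrt(22)) ≈ 66.787 + 409.58*I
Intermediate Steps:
n = I*sqrt(22) (n = sqrt(-22) = I*sqrt(22) ≈ 4.6904*I)
M(C) = 45 + 9*C (M(C) = 9*(5 + C) = 45 + 9*C)
(1*M(7))*sqrt(-14 + n) = (1*(45 + 9*7))*sqrt(-14 + I*sqrt(22)) = (1*(45 + 63))*sqrt(-14 + I*sqrt(22)) = (1*108)*sqrt(-14 + I*sqrt(22)) = 108*sqrt(-14 + I*sqrt(22))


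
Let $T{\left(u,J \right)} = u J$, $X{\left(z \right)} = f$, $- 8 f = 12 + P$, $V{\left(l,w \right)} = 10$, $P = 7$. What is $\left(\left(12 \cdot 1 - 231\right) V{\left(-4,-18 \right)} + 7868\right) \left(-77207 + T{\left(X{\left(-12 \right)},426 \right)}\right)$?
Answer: $- \frac{888252125}{2} \approx -4.4413 \cdot 10^{8}$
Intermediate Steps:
$f = - \frac{19}{8}$ ($f = - \frac{12 + 7}{8} = \left(- \frac{1}{8}\right) 19 = - \frac{19}{8} \approx -2.375$)
$X{\left(z \right)} = - \frac{19}{8}$
$T{\left(u,J \right)} = J u$
$\left(\left(12 \cdot 1 - 231\right) V{\left(-4,-18 \right)} + 7868\right) \left(-77207 + T{\left(X{\left(-12 \right)},426 \right)}\right) = \left(\left(12 \cdot 1 - 231\right) 10 + 7868\right) \left(-77207 + 426 \left(- \frac{19}{8}\right)\right) = \left(\left(12 - 231\right) 10 + 7868\right) \left(-77207 - \frac{4047}{4}\right) = \left(\left(-219\right) 10 + 7868\right) \left(- \frac{312875}{4}\right) = \left(-2190 + 7868\right) \left(- \frac{312875}{4}\right) = 5678 \left(- \frac{312875}{4}\right) = - \frac{888252125}{2}$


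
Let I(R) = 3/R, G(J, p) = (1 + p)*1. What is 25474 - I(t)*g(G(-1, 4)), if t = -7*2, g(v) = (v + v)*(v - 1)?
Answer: 178378/7 ≈ 25483.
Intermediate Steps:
G(J, p) = 1 + p
g(v) = 2*v*(-1 + v) (g(v) = (2*v)*(-1 + v) = 2*v*(-1 + v))
t = -14
25474 - I(t)*g(G(-1, 4)) = 25474 - 3/(-14)*2*(1 + 4)*(-1 + (1 + 4)) = 25474 - 3*(-1/14)*2*5*(-1 + 5) = 25474 - (-3)*2*5*4/14 = 25474 - (-3)*40/14 = 25474 - 1*(-60/7) = 25474 + 60/7 = 178378/7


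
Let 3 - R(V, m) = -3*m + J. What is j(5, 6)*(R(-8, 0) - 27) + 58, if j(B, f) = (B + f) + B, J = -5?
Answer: -246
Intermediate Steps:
j(B, f) = f + 2*B
R(V, m) = 8 + 3*m (R(V, m) = 3 - (-3*m - 5) = 3 - (-5 - 3*m) = 3 + (5 + 3*m) = 8 + 3*m)
j(5, 6)*(R(-8, 0) - 27) + 58 = (6 + 2*5)*((8 + 3*0) - 27) + 58 = (6 + 10)*((8 + 0) - 27) + 58 = 16*(8 - 27) + 58 = 16*(-19) + 58 = -304 + 58 = -246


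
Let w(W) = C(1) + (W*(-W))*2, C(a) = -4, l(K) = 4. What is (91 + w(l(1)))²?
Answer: 3025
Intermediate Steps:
w(W) = -4 - 2*W² (w(W) = -4 + (W*(-W))*2 = -4 - W²*2 = -4 - 2*W²)
(91 + w(l(1)))² = (91 + (-4 - 2*4²))² = (91 + (-4 - 2*16))² = (91 + (-4 - 32))² = (91 - 36)² = 55² = 3025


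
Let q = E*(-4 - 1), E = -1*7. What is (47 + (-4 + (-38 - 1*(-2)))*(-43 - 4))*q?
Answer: 67445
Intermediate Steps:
E = -7
q = 35 (q = -7*(-4 - 1) = -7*(-5) = 35)
(47 + (-4 + (-38 - 1*(-2)))*(-43 - 4))*q = (47 + (-4 + (-38 - 1*(-2)))*(-43 - 4))*35 = (47 + (-4 + (-38 + 2))*(-47))*35 = (47 + (-4 - 36)*(-47))*35 = (47 - 40*(-47))*35 = (47 + 1880)*35 = 1927*35 = 67445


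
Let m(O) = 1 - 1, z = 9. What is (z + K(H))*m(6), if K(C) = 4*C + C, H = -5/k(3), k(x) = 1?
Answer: 0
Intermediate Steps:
m(O) = 0
H = -5 (H = -5/1 = -5*1 = -5)
K(C) = 5*C
(z + K(H))*m(6) = (9 + 5*(-5))*0 = (9 - 25)*0 = -16*0 = 0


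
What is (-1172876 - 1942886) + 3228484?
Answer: 112722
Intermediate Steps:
(-1172876 - 1942886) + 3228484 = -3115762 + 3228484 = 112722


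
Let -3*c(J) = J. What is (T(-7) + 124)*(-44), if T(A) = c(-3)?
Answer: -5500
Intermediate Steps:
c(J) = -J/3
T(A) = 1 (T(A) = -⅓*(-3) = 1)
(T(-7) + 124)*(-44) = (1 + 124)*(-44) = 125*(-44) = -5500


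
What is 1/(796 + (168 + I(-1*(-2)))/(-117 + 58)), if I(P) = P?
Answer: 59/46794 ≈ 0.0012608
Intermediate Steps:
1/(796 + (168 + I(-1*(-2)))/(-117 + 58)) = 1/(796 + (168 - 1*(-2))/(-117 + 58)) = 1/(796 + (168 + 2)/(-59)) = 1/(796 + 170*(-1/59)) = 1/(796 - 170/59) = 1/(46794/59) = 59/46794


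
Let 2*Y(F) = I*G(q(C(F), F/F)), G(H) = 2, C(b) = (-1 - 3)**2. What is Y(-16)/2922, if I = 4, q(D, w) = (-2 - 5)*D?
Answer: 2/1461 ≈ 0.0013689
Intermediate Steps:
C(b) = 16 (C(b) = (-4)**2 = 16)
q(D, w) = -7*D
Y(F) = 4 (Y(F) = (4*2)/2 = (1/2)*8 = 4)
Y(-16)/2922 = 4/2922 = 4*(1/2922) = 2/1461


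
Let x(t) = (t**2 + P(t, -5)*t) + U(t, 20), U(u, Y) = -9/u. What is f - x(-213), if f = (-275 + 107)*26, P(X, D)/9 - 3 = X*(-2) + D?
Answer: 54178038/71 ≈ 7.6307e+5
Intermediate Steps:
P(X, D) = 27 - 18*X + 9*D (P(X, D) = 27 + 9*(X*(-2) + D) = 27 + 9*(-2*X + D) = 27 + 9*(D - 2*X) = 27 + (-18*X + 9*D) = 27 - 18*X + 9*D)
f = -4368 (f = -168*26 = -4368)
x(t) = t**2 - 9/t + t*(-18 - 18*t) (x(t) = (t**2 + (27 - 18*t + 9*(-5))*t) - 9/t = (t**2 + (27 - 18*t - 45)*t) - 9/t = (t**2 + (-18 - 18*t)*t) - 9/t = (t**2 + t*(-18 - 18*t)) - 9/t = t**2 - 9/t + t*(-18 - 18*t))
f - x(-213) = -4368 - (-9 + (-213)**2*(-18 - 17*(-213)))/(-213) = -4368 - (-1)*(-9 + 45369*(-18 + 3621))/213 = -4368 - (-1)*(-9 + 45369*3603)/213 = -4368 - (-1)*(-9 + 163464507)/213 = -4368 - (-1)*163464498/213 = -4368 - 1*(-54488166/71) = -4368 + 54488166/71 = 54178038/71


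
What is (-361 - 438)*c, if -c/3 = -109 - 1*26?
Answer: -323595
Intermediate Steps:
c = 405 (c = -3*(-109 - 1*26) = -3*(-109 - 26) = -3*(-135) = 405)
(-361 - 438)*c = (-361 - 438)*405 = -799*405 = -323595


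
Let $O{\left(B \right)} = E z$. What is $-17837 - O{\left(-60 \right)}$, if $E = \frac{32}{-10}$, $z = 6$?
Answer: $- \frac{89089}{5} \approx -17818.0$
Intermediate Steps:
$E = - \frac{16}{5}$ ($E = 32 \left(- \frac{1}{10}\right) = - \frac{16}{5} \approx -3.2$)
$O{\left(B \right)} = - \frac{96}{5}$ ($O{\left(B \right)} = \left(- \frac{16}{5}\right) 6 = - \frac{96}{5}$)
$-17837 - O{\left(-60 \right)} = -17837 - - \frac{96}{5} = -17837 + \frac{96}{5} = - \frac{89089}{5}$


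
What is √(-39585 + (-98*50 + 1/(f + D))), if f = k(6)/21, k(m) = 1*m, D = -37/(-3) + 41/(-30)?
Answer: I*√248393467735/2363 ≈ 210.91*I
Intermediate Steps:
D = 329/30 (D = -37*(-⅓) + 41*(-1/30) = 37/3 - 41/30 = 329/30 ≈ 10.967)
k(m) = m
f = 2/7 (f = 6/21 = 6*(1/21) = 2/7 ≈ 0.28571)
√(-39585 + (-98*50 + 1/(f + D))) = √(-39585 + (-98*50 + 1/(2/7 + 329/30))) = √(-39585 + (-4900 + 1/(2363/210))) = √(-39585 + (-4900 + 210/2363)) = √(-39585 - 11578490/2363) = √(-105117845/2363) = I*√248393467735/2363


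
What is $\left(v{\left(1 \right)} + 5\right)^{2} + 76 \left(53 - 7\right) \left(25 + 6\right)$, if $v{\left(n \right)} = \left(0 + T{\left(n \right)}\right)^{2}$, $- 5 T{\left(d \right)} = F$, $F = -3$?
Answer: $\frac{67752956}{625} \approx 1.084 \cdot 10^{5}$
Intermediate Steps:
$T{\left(d \right)} = \frac{3}{5}$ ($T{\left(d \right)} = \left(- \frac{1}{5}\right) \left(-3\right) = \frac{3}{5}$)
$v{\left(n \right)} = \frac{9}{25}$ ($v{\left(n \right)} = \left(0 + \frac{3}{5}\right)^{2} = \left(\frac{3}{5}\right)^{2} = \frac{9}{25}$)
$\left(v{\left(1 \right)} + 5\right)^{2} + 76 \left(53 - 7\right) \left(25 + 6\right) = \left(\frac{9}{25} + 5\right)^{2} + 76 \left(53 - 7\right) \left(25 + 6\right) = \left(\frac{134}{25}\right)^{2} + 76 \cdot 46 \cdot 31 = \frac{17956}{625} + 76 \cdot 1426 = \frac{17956}{625} + 108376 = \frac{67752956}{625}$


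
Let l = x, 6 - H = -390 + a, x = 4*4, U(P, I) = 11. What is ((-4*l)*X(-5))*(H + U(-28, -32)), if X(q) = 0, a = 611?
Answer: 0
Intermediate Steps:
x = 16
H = -215 (H = 6 - (-390 + 611) = 6 - 1*221 = 6 - 221 = -215)
l = 16
((-4*l)*X(-5))*(H + U(-28, -32)) = (-4*16*0)*(-215 + 11) = -64*0*(-204) = 0*(-204) = 0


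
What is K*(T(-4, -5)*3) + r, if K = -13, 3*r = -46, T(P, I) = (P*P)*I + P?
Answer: 9782/3 ≈ 3260.7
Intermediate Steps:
T(P, I) = P + I*P**2 (T(P, I) = P**2*I + P = I*P**2 + P = P + I*P**2)
r = -46/3 (r = (1/3)*(-46) = -46/3 ≈ -15.333)
K*(T(-4, -5)*3) + r = -13*(-4*(1 - 5*(-4)))*3 - 46/3 = -13*(-4*(1 + 20))*3 - 46/3 = -13*(-4*21)*3 - 46/3 = -(-1092)*3 - 46/3 = -13*(-252) - 46/3 = 3276 - 46/3 = 9782/3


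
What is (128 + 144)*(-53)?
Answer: -14416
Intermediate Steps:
(128 + 144)*(-53) = 272*(-53) = -14416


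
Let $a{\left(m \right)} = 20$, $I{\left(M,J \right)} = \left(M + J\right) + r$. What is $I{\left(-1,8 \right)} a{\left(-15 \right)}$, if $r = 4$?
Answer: $220$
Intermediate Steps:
$I{\left(M,J \right)} = 4 + J + M$ ($I{\left(M,J \right)} = \left(M + J\right) + 4 = \left(J + M\right) + 4 = 4 + J + M$)
$I{\left(-1,8 \right)} a{\left(-15 \right)} = \left(4 + 8 - 1\right) 20 = 11 \cdot 20 = 220$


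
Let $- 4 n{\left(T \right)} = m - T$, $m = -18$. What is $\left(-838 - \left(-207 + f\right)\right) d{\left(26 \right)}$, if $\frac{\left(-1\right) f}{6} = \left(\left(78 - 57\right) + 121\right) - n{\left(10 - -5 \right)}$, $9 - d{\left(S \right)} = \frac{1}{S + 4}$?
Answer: $\frac{92267}{60} \approx 1537.8$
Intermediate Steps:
$d{\left(S \right)} = 9 - \frac{1}{4 + S}$ ($d{\left(S \right)} = 9 - \frac{1}{S + 4} = 9 - \frac{1}{4 + S}$)
$n{\left(T \right)} = \frac{9}{2} + \frac{T}{4}$ ($n{\left(T \right)} = - \frac{-18 - T}{4} = \frac{9}{2} + \frac{T}{4}$)
$f = - \frac{1605}{2}$ ($f = - 6 \left(\left(\left(78 - 57\right) + 121\right) - \left(\frac{9}{2} + \frac{10 - -5}{4}\right)\right) = - 6 \left(\left(21 + 121\right) - \left(\frac{9}{2} + \frac{10 + 5}{4}\right)\right) = - 6 \left(142 - \left(\frac{9}{2} + \frac{1}{4} \cdot 15\right)\right) = - 6 \left(142 - \left(\frac{9}{2} + \frac{15}{4}\right)\right) = - 6 \left(142 - \frac{33}{4}\right) = \left(-6\right) \frac{535}{4} = - \frac{1605}{2} \approx -802.5$)
$\left(-838 - \left(-207 + f\right)\right) d{\left(26 \right)} = \left(-838 + \left(207 - - \frac{1605}{2}\right)\right) \frac{35 + 9 \cdot 26}{4 + 26} = \left(-838 + \left(207 + \frac{1605}{2}\right)\right) \frac{35 + 234}{30} = \left(-838 + \frac{2019}{2}\right) \frac{1}{30} \cdot 269 = \frac{343}{2} \cdot \frac{269}{30} = \frac{92267}{60}$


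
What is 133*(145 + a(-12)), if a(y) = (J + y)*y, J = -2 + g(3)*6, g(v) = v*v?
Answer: -44555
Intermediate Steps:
g(v) = v²
J = 52 (J = -2 + 3²*6 = -2 + 9*6 = -2 + 54 = 52)
a(y) = y*(52 + y) (a(y) = (52 + y)*y = y*(52 + y))
133*(145 + a(-12)) = 133*(145 - 12*(52 - 12)) = 133*(145 - 12*40) = 133*(145 - 480) = 133*(-335) = -44555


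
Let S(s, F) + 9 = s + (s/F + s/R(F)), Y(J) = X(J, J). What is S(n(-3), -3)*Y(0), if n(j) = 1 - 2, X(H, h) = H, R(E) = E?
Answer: 0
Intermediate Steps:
n(j) = -1
Y(J) = J
S(s, F) = -9 + s + 2*s/F (S(s, F) = -9 + (s + (s/F + s/F)) = -9 + (s + 2*s/F) = -9 + s + 2*s/F)
S(n(-3), -3)*Y(0) = (-9 - 1 + 2*(-1)/(-3))*0 = (-9 - 1 + 2*(-1)*(-⅓))*0 = (-9 - 1 + ⅔)*0 = -28/3*0 = 0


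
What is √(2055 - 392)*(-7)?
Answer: -7*√1663 ≈ -285.46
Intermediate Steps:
√(2055 - 392)*(-7) = √1663*(-7) = -7*√1663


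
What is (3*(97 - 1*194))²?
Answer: 84681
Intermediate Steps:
(3*(97 - 1*194))² = (3*(97 - 194))² = (3*(-97))² = (-291)² = 84681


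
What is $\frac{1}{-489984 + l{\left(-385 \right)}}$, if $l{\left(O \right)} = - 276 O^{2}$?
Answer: $- \frac{1}{41400084} \approx -2.4155 \cdot 10^{-8}$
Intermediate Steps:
$\frac{1}{-489984 + l{\left(-385 \right)}} = \frac{1}{-489984 - 276 \left(-385\right)^{2}} = \frac{1}{-489984 - 40910100} = \frac{1}{-41400084} = - \frac{1}{41400084}$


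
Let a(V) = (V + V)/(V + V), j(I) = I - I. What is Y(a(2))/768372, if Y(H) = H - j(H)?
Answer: 1/768372 ≈ 1.3015e-6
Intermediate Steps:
j(I) = 0
a(V) = 1 (a(V) = (2*V)/((2*V)) = (2*V)*(1/(2*V)) = 1)
Y(H) = H (Y(H) = H - 1*0 = H + 0 = H)
Y(a(2))/768372 = 1/768372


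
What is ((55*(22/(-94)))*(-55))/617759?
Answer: 33275/29034673 ≈ 0.0011460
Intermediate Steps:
((55*(22/(-94)))*(-55))/617759 = ((55*(22*(-1/94)))*(-55))*(1/617759) = ((55*(-11/47))*(-55))*(1/617759) = -605/47*(-55)*(1/617759) = (33275/47)*(1/617759) = 33275/29034673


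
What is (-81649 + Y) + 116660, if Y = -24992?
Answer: 10019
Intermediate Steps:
(-81649 + Y) + 116660 = (-81649 - 24992) + 116660 = -106641 + 116660 = 10019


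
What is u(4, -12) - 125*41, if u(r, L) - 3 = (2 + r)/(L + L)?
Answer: -20489/4 ≈ -5122.3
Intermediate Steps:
u(r, L) = 3 + (2 + r)/(2*L) (u(r, L) = 3 + (2 + r)/(L + L) = 3 + (2 + r)/((2*L)) = 3 + (2 + r)*(1/(2*L)) = 3 + (2 + r)/(2*L))
u(4, -12) - 125*41 = (½)*(2 + 4 + 6*(-12))/(-12) - 125*41 = (½)*(-1/12)*(2 + 4 - 72) - 5125 = (½)*(-1/12)*(-66) - 5125 = 11/4 - 5125 = -20489/4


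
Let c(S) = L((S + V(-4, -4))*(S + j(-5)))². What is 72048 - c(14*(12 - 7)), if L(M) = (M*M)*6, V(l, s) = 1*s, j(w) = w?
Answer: -12193592285087952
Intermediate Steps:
V(l, s) = s
L(M) = 6*M² (L(M) = M²*6 = 6*M²)
c(S) = 36*(-5 + S)⁴*(-4 + S)⁴ (c(S) = (6*((S - 4)*(S - 5))²)² = (6*((-4 + S)*(-5 + S))²)² = (6*((-5 + S)*(-4 + S))²)² = (6*((-5 + S)²*(-4 + S)²))² = (6*(-5 + S)²*(-4 + S)²)² = 36*(-5 + S)⁴*(-4 + S)⁴)
72048 - c(14*(12 - 7)) = 72048 - 36*(20 + (14*(12 - 7))² - 126*(12 - 7))⁴ = 72048 - 36*(20 + (14*5)² - 126*5)⁴ = 72048 - 36*(20 + 70² - 9*70)⁴ = 72048 - 36*(20 + 4900 - 630)⁴ = 72048 - 36*4290⁴ = 72048 - 36*338710896810000 = 72048 - 1*12193592285160000 = 72048 - 12193592285160000 = -12193592285087952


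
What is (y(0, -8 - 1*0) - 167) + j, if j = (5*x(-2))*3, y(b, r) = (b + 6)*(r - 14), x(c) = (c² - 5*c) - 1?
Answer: -104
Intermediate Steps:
x(c) = -1 + c² - 5*c
y(b, r) = (-14 + r)*(6 + b) (y(b, r) = (6 + b)*(-14 + r) = (-14 + r)*(6 + b))
j = 195 (j = (5*(-1 + (-2)² - 5*(-2)))*3 = (5*(-1 + 4 + 10))*3 = (5*13)*3 = 65*3 = 195)
(y(0, -8 - 1*0) - 167) + j = ((-84 - 14*0 + 6*(-8 - 1*0) + 0*(-8 - 1*0)) - 167) + 195 = ((-84 + 0 + 6*(-8 + 0) + 0*(-8 + 0)) - 167) + 195 = ((-84 + 0 + 6*(-8) + 0*(-8)) - 167) + 195 = ((-84 + 0 - 48 + 0) - 167) + 195 = (-132 - 167) + 195 = -299 + 195 = -104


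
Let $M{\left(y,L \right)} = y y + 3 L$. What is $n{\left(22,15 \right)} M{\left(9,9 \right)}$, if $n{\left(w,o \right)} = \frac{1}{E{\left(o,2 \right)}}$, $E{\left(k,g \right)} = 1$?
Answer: $108$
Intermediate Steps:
$M{\left(y,L \right)} = y^{2} + 3 L$
$n{\left(w,o \right)} = 1$ ($n{\left(w,o \right)} = 1^{-1} = 1$)
$n{\left(22,15 \right)} M{\left(9,9 \right)} = 1 \left(9^{2} + 3 \cdot 9\right) = 1 \left(81 + 27\right) = 1 \cdot 108 = 108$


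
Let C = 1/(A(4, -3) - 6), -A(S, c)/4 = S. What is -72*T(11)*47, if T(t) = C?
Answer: 1692/11 ≈ 153.82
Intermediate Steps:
A(S, c) = -4*S
C = -1/22 (C = 1/(-4*4 - 6) = 1/(-16 - 6) = 1/(-22) = -1/22 ≈ -0.045455)
T(t) = -1/22
-72*T(11)*47 = -72*(-1/22)*47 = (36/11)*47 = 1692/11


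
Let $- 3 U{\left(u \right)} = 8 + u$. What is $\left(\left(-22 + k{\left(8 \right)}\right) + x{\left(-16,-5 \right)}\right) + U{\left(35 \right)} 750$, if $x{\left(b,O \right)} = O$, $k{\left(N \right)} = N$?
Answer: $-10769$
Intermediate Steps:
$U{\left(u \right)} = - \frac{8}{3} - \frac{u}{3}$ ($U{\left(u \right)} = - \frac{8 + u}{3} = - \frac{8}{3} - \frac{u}{3}$)
$\left(\left(-22 + k{\left(8 \right)}\right) + x{\left(-16,-5 \right)}\right) + U{\left(35 \right)} 750 = \left(\left(-22 + 8\right) - 5\right) + \left(- \frac{8}{3} - \frac{35}{3}\right) 750 = \left(-14 - 5\right) + \left(- \frac{8}{3} - \frac{35}{3}\right) 750 = -19 - 10750 = -10769$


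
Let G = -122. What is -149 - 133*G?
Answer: 16077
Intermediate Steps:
-149 - 133*G = -149 - 133*(-122) = -149 + 16226 = 16077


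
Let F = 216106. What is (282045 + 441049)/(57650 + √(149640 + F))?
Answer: 20843184550/1661578377 - 361547*√365746/1661578377 ≈ 12.413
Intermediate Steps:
(282045 + 441049)/(57650 + √(149640 + F)) = (282045 + 441049)/(57650 + √(149640 + 216106)) = 723094/(57650 + √365746)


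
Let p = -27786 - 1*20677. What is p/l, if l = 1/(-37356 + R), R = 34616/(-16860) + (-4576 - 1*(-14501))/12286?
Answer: 93754738959652967/51785490 ≈ 1.8104e+9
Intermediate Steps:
R = -64489169/51785490 (R = 34616*(-1/16860) + (-4576 + 14501)*(1/12286) = -8654/4215 + 9925*(1/12286) = -8654/4215 + 9925/12286 = -64489169/51785490 ≈ -1.2453)
l = -51785490/1934563253609 (l = 1/(-37356 - 64489169/51785490) = 1/(-1934563253609/51785490) = -51785490/1934563253609 ≈ -2.6769e-5)
p = -48463 (p = -27786 - 20677 = -48463)
p/l = -48463/(-51785490/1934563253609) = -48463*(-1934563253609/51785490) = 93754738959652967/51785490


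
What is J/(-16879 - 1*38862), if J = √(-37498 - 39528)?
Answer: -I*√77026/55741 ≈ -0.004979*I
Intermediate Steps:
J = I*√77026 (J = √(-77026) = I*√77026 ≈ 277.54*I)
J/(-16879 - 1*38862) = (I*√77026)/(-16879 - 1*38862) = (I*√77026)/(-16879 - 38862) = (I*√77026)/(-55741) = (I*√77026)*(-1/55741) = -I*√77026/55741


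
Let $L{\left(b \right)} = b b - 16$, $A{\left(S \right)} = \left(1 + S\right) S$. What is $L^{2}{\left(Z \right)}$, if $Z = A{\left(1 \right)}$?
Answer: $144$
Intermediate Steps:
$A{\left(S \right)} = S \left(1 + S\right)$
$Z = 2$ ($Z = 1 \left(1 + 1\right) = 1 \cdot 2 = 2$)
$L{\left(b \right)} = -16 + b^{2}$ ($L{\left(b \right)} = b^{2} - 16 = -16 + b^{2}$)
$L^{2}{\left(Z \right)} = \left(-16 + 2^{2}\right)^{2} = \left(-16 + 4\right)^{2} = \left(-12\right)^{2} = 144$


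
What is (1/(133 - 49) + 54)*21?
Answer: 4537/4 ≈ 1134.3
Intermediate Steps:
(1/(133 - 49) + 54)*21 = (1/84 + 54)*21 = (4537/84)*21 = 4537/4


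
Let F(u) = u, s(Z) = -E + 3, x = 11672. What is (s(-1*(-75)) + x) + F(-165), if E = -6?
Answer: 11516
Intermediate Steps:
s(Z) = 9 (s(Z) = -1*(-6) + 3 = 6 + 3 = 9)
(s(-1*(-75)) + x) + F(-165) = (9 + 11672) - 165 = 11681 - 165 = 11516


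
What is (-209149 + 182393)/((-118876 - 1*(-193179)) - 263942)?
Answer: 26756/189639 ≈ 0.14109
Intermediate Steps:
(-209149 + 182393)/((-118876 - 1*(-193179)) - 263942) = -26756/((-118876 + 193179) - 263942) = -26756/(74303 - 263942) = -26756/(-189639) = -26756*(-1/189639) = 26756/189639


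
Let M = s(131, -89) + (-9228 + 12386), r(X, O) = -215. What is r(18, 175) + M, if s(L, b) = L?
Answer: 3074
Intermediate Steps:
M = 3289 (M = 131 + (-9228 + 12386) = 131 + 3158 = 3289)
r(18, 175) + M = -215 + 3289 = 3074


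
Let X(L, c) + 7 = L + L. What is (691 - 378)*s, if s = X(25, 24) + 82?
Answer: 39125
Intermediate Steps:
X(L, c) = -7 + 2*L (X(L, c) = -7 + (L + L) = -7 + 2*L)
s = 125 (s = (-7 + 2*25) + 82 = (-7 + 50) + 82 = 43 + 82 = 125)
(691 - 378)*s = (691 - 378)*125 = 313*125 = 39125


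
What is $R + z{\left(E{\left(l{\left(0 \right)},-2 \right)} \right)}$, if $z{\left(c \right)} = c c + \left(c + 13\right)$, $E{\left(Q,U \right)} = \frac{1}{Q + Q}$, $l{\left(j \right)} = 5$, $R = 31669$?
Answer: $\frac{3168211}{100} \approx 31682.0$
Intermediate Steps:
$E{\left(Q,U \right)} = \frac{1}{2 Q}$
$z{\left(c \right)} = 13 + c + c^{2}$ ($z{\left(c \right)} = c^{2} + \left(13 + c\right) = 13 + c + c^{2}$)
$R + z{\left(E{\left(l{\left(0 \right)},-2 \right)} \right)} = 31669 + \left(13 + \frac{1}{2 \cdot 5} + \left(\frac{1}{2 \cdot 5}\right)^{2}\right) = 31669 + \left(13 + \frac{1}{2} \cdot \frac{1}{5} + \left(\frac{1}{2} \cdot \frac{1}{5}\right)^{2}\right) = 31669 + \left(13 + \frac{1}{10} + \left(\frac{1}{10}\right)^{2}\right) = 31669 + \left(13 + \frac{1}{10} + \frac{1}{100}\right) = 31669 + \frac{1311}{100} = \frac{3168211}{100}$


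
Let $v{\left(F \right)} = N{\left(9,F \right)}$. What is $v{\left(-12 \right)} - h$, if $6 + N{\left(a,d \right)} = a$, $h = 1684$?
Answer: $-1681$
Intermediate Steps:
$N{\left(a,d \right)} = -6 + a$
$v{\left(F \right)} = 3$ ($v{\left(F \right)} = -6 + 9 = 3$)
$v{\left(-12 \right)} - h = 3 - 1684 = -1681$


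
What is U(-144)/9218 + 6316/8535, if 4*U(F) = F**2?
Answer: 51233164/39337815 ≈ 1.3024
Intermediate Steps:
U(F) = F**2/4
U(-144)/9218 + 6316/8535 = ((1/4)*(-144)**2)/9218 + 6316/8535 = ((1/4)*20736)*(1/9218) + 6316*(1/8535) = 5184*(1/9218) + 6316/8535 = 2592/4609 + 6316/8535 = 51233164/39337815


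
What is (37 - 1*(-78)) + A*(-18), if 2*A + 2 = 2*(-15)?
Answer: 403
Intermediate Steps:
A = -16 (A = -1 + (2*(-15))/2 = -1 + (½)*(-30) = -1 - 15 = -16)
(37 - 1*(-78)) + A*(-18) = (37 - 1*(-78)) - 16*(-18) = (37 + 78) + 288 = 115 + 288 = 403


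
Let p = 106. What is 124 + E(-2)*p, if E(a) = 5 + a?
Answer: 442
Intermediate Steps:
124 + E(-2)*p = 124 + (5 - 2)*106 = 124 + 3*106 = 124 + 318 = 442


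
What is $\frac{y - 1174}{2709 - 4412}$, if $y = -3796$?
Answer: $\frac{4970}{1703} \approx 2.9184$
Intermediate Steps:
$\frac{y - 1174}{2709 - 4412} = \frac{-3796 - 1174}{2709 - 4412} = - \frac{4970}{-1703} = \left(-4970\right) \left(- \frac{1}{1703}\right) = \frac{4970}{1703}$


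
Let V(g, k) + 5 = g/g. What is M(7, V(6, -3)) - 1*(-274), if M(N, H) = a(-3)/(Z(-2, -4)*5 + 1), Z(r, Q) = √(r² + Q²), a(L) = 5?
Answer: 136721/499 + 50*√5/499 ≈ 274.21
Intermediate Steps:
Z(r, Q) = √(Q² + r²)
V(g, k) = -4 (V(g, k) = -5 + g/g = -5 + 1 = -4)
M(N, H) = 5/(1 + 10*√5) (M(N, H) = 5/(√((-4)² + (-2)²)*5 + 1) = 5/(√(16 + 4)*5 + 1) = 5/(√20*5 + 1) = 5/((2*√5)*5 + 1) = 5/(10*√5 + 1) = 5/(1 + 10*√5))
M(7, V(6, -3)) - 1*(-274) = (-5/499 + 50*√5/499) - 1*(-274) = (-5/499 + 50*√5/499) + 274 = 136721/499 + 50*√5/499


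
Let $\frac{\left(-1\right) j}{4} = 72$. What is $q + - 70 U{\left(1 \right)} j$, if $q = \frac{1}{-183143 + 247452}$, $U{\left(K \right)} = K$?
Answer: $\frac{1296469441}{64309} \approx 20160.0$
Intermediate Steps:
$j = -288$ ($j = \left(-4\right) 72 = -288$)
$q = \frac{1}{64309} \approx 1.555 \cdot 10^{-5}$
$q + - 70 U{\left(1 \right)} j = \frac{1}{64309} + \left(-70\right) 1 \left(-288\right) = \frac{1}{64309} - -20160 = \frac{1}{64309} + 20160 = \frac{1296469441}{64309}$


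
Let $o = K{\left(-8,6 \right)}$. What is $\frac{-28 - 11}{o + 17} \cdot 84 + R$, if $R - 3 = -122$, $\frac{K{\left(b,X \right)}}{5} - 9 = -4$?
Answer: $-197$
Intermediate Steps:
$K{\left(b,X \right)} = 25$ ($K{\left(b,X \right)} = 45 + 5 \left(-4\right) = 45 - 20 = 25$)
$o = 25$
$R = -119$ ($R = 3 - 122 = -119$)
$\frac{-28 - 11}{o + 17} \cdot 84 + R = \frac{-28 - 11}{25 + 17} \cdot 84 - 119 = - \frac{39}{42} \cdot 84 - 119 = \left(-39\right) \frac{1}{42} \cdot 84 - 119 = \left(- \frac{13}{14}\right) 84 - 119 = -78 - 119 = -197$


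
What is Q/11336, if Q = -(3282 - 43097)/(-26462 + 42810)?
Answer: 39815/185320928 ≈ 0.00021484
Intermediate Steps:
Q = 39815/16348 (Q = -(-39815)/16348 = -1*(-39815/16348) = 39815/16348 ≈ 2.4355)
Q/11336 = (39815/16348)/11336 = (39815/16348)*(1/11336) = 39815/185320928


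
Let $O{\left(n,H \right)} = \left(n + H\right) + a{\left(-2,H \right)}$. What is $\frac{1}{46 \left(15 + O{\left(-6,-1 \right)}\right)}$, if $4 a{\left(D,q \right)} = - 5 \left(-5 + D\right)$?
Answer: $\frac{2}{1541} \approx 0.0012979$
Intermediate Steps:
$a{\left(D,q \right)} = \frac{25}{4} - \frac{5 D}{4}$ ($a{\left(D,q \right)} = \frac{\left(-5\right) \left(-5 + D\right)}{4} = \frac{25 - 5 D}{4} = \frac{25}{4} - \frac{5 D}{4}$)
$O{\left(n,H \right)} = \frac{35}{4} + H + n$ ($O{\left(n,H \right)} = \left(n + H\right) + \left(\frac{25}{4} - - \frac{5}{2}\right) = \left(H + n\right) + \left(\frac{25}{4} + \frac{5}{2}\right) = \left(H + n\right) + \frac{35}{4} = \frac{35}{4} + H + n$)
$\frac{1}{46 \left(15 + O{\left(-6,-1 \right)}\right)} = \frac{1}{46 \left(15 - - \frac{7}{4}\right)} = \frac{1}{46 \left(15 + \frac{7}{4}\right)} = \frac{1}{46 \cdot \frac{67}{4}} = \frac{1}{\frac{1541}{2}} = \frac{2}{1541}$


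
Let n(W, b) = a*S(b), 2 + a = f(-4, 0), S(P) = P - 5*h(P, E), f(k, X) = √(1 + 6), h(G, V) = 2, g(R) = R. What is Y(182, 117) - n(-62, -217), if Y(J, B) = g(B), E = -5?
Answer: -337 + 227*√7 ≈ 263.59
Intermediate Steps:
f(k, X) = √7
S(P) = -10 + P (S(P) = P - 5*2 = P - 10 = -10 + P)
Y(J, B) = B
a = -2 + √7 ≈ 0.64575
n(W, b) = (-10 + b)*(-2 + √7) (n(W, b) = (-2 + √7)*(-10 + b) = (-10 + b)*(-2 + √7))
Y(182, 117) - n(-62, -217) = 117 - (-1)*(-10 - 217)*(2 - √7) = 117 - (-1)*(-227)*(2 - √7) = 117 - (454 - 227*√7) = 117 + (-454 + 227*√7) = -337 + 227*√7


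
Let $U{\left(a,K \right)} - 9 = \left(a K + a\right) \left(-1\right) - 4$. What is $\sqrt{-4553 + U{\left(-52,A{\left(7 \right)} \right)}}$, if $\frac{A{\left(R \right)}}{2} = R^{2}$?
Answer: $10 \sqrt{6} \approx 24.495$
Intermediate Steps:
$A{\left(R \right)} = 2 R^{2}$
$U{\left(a,K \right)} = 5 - a - K a$ ($U{\left(a,K \right)} = 9 + \left(\left(a K + a\right) \left(-1\right) - 4\right) = 9 + \left(\left(K a + a\right) \left(-1\right) - 4\right) = 9 + \left(\left(a + K a\right) \left(-1\right) - 4\right) = 9 - \left(4 + a + K a\right) = 5 - a - K a$)
$\sqrt{-4553 + U{\left(-52,A{\left(7 \right)} \right)}} = \sqrt{-4553 - \left(-57 + 2 \cdot 7^{2} \left(-52\right)\right)} = \sqrt{-4553 + \left(5 + 52 - 2 \cdot 49 \left(-52\right)\right)} = \sqrt{-4553 + \left(5 + 52 - 98 \left(-52\right)\right)} = \sqrt{-4553 + \left(5 + 52 + 5096\right)} = \sqrt{-4553 + 5153} = \sqrt{600} = 10 \sqrt{6}$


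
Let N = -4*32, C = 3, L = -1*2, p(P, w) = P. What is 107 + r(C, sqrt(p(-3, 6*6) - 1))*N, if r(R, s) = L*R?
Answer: 875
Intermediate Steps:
L = -2
r(R, s) = -2*R
N = -128
107 + r(C, sqrt(p(-3, 6*6) - 1))*N = 107 - 2*3*(-128) = 107 - 6*(-128) = 107 + 768 = 875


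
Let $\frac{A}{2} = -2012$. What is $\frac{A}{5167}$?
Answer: $- \frac{4024}{5167} \approx -0.77879$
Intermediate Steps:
$A = -4024$ ($A = 2 \left(-2012\right) = -4024$)
$\frac{A}{5167} = - \frac{4024}{5167}$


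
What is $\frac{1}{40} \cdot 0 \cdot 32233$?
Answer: $0$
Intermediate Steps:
$\frac{1}{40} \cdot 0 \cdot 32233 = 0 \cdot 32233 = 0$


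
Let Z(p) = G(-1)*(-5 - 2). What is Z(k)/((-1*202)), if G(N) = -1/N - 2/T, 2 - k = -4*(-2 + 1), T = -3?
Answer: 35/606 ≈ 0.057756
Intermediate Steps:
k = -2 (k = 2 - (-4)*(-2 + 1) = 2 - (-4)*(-1) = 2 - 1*4 = 2 - 4 = -2)
G(N) = ⅔ - 1/N (G(N) = -1/N - 2/(-3) = -1/N - 2*(-⅓) = -1/N + ⅔ = ⅔ - 1/N)
Z(p) = -35/3 (Z(p) = (⅔ - 1/(-1))*(-5 - 2) = (⅔ - 1*(-1))*(-7) = (⅔ + 1)*(-7) = (5/3)*(-7) = -35/3)
Z(k)/((-1*202)) = -35/(3*((-1*202))) = -35/3/(-202) = -35/3*(-1/202) = 35/606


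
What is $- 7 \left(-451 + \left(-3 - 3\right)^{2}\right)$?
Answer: $2905$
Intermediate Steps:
$- 7 \left(-451 + \left(-3 - 3\right)^{2}\right) = - 7 \left(-451 + \left(-6\right)^{2}\right) = - 7 \left(-451 + 36\right) = \left(-7\right) \left(-415\right) = 2905$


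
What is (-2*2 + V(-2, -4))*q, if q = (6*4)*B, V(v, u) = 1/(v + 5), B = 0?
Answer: 0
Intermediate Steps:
V(v, u) = 1/(5 + v)
q = 0 (q = (6*4)*0 = 24*0 = 0)
(-2*2 + V(-2, -4))*q = (-2*2 + 1/(5 - 2))*0 = (-4 + 1/3)*0 = (-4 + ⅓)*0 = -11/3*0 = 0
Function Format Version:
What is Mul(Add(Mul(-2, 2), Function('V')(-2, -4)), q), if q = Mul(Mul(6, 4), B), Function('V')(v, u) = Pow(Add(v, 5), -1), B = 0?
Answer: 0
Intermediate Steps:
Function('V')(v, u) = Pow(Add(5, v), -1)
q = 0 (q = Mul(Mul(6, 4), 0) = Mul(24, 0) = 0)
Mul(Add(Mul(-2, 2), Function('V')(-2, -4)), q) = Mul(Add(Mul(-2, 2), Pow(Add(5, -2), -1)), 0) = Mul(Add(-4, Pow(3, -1)), 0) = Mul(Add(-4, Rational(1, 3)), 0) = Mul(Rational(-11, 3), 0) = 0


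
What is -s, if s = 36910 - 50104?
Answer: 13194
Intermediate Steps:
s = -13194
-s = -1*(-13194) = 13194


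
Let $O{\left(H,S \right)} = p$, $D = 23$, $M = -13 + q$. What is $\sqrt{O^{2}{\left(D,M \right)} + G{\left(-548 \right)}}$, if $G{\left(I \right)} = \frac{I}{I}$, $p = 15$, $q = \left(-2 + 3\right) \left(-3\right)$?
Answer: $\sqrt{226} \approx 15.033$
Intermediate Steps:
$q = -3$ ($q = 1 \left(-3\right) = -3$)
$M = -16$ ($M = -13 - 3 = -16$)
$G{\left(I \right)} = 1$
$O{\left(H,S \right)} = 15$
$\sqrt{O^{2}{\left(D,M \right)} + G{\left(-548 \right)}} = \sqrt{15^{2} + 1} = \sqrt{225 + 1} = \sqrt{226}$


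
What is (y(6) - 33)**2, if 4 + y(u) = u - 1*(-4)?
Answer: 729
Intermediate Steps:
y(u) = u (y(u) = -4 + (u - 1*(-4)) = -4 + (u + 4) = -4 + (4 + u) = u)
(y(6) - 33)**2 = (6 - 33)**2 = (-27)**2 = 729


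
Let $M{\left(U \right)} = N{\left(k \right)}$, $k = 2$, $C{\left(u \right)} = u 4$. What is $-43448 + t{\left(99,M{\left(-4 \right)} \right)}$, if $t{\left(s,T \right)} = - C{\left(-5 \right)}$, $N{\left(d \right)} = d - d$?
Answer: $-43428$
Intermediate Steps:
$C{\left(u \right)} = 4 u$
$N{\left(d \right)} = 0$
$M{\left(U \right)} = 0$
$t{\left(s,T \right)} = 20$ ($t{\left(s,T \right)} = - 4 \left(-5\right) = \left(-1\right) \left(-20\right) = 20$)
$-43448 + t{\left(99,M{\left(-4 \right)} \right)} = -43448 + 20 = -43428$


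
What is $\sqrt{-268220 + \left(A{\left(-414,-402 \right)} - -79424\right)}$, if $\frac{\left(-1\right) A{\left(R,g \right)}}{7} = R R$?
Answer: $2 i \sqrt{347142} \approx 1178.4 i$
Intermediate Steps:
$A{\left(R,g \right)} = - 7 R^{2}$ ($A{\left(R,g \right)} = - 7 R R = - 7 R^{2}$)
$\sqrt{-268220 + \left(A{\left(-414,-402 \right)} - -79424\right)} = \sqrt{-268220 - \left(-79424 + 7 \left(-414\right)^{2}\right)} = \sqrt{-268220 + \left(\left(-7\right) 171396 + 79424\right)} = \sqrt{-268220 + \left(-1199772 + 79424\right)} = \sqrt{-268220 - 1120348} = \sqrt{-1388568} = 2 i \sqrt{347142}$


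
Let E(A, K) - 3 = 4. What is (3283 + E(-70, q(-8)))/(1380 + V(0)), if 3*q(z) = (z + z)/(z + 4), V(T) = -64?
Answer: 5/2 ≈ 2.5000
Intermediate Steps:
q(z) = 2*z/(3*(4 + z)) (q(z) = ((z + z)/(z + 4))/3 = ((2*z)/(4 + z))/3 = (2*z/(4 + z))/3 = 2*z/(3*(4 + z)))
E(A, K) = 7 (E(A, K) = 3 + 4 = 7)
(3283 + E(-70, q(-8)))/(1380 + V(0)) = (3283 + 7)/(1380 - 64) = 3290/1316 = 3290*(1/1316) = 5/2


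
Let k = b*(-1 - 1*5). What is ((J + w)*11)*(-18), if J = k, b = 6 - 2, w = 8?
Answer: 3168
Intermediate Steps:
b = 4
k = -24 (k = 4*(-1 - 1*5) = 4*(-1 - 5) = 4*(-6) = -24)
J = -24
((J + w)*11)*(-18) = ((-24 + 8)*11)*(-18) = -16*11*(-18) = -176*(-18) = 3168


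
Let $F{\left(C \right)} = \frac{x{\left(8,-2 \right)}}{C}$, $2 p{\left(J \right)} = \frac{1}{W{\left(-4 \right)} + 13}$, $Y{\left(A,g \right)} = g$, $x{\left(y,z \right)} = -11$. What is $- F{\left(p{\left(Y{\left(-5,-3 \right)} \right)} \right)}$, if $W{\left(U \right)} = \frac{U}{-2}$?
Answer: $330$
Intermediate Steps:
$W{\left(U \right)} = - \frac{U}{2}$ ($W{\left(U \right)} = U \left(- \frac{1}{2}\right) = - \frac{U}{2}$)
$p{\left(J \right)} = \frac{1}{30}$ ($p{\left(J \right)} = \frac{1}{2 \left(\left(- \frac{1}{2}\right) \left(-4\right) + 13\right)} = \frac{1}{2 \left(2 + 13\right)} = \frac{1}{2 \cdot 15} = \frac{1}{2} \cdot \frac{1}{15} = \frac{1}{30}$)
$F{\left(C \right)} = - \frac{11}{C}$
$- F{\left(p{\left(Y{\left(-5,-3 \right)} \right)} \right)} = - \left(-11\right) \frac{1}{\frac{1}{30}} = - \left(-11\right) 30 = \left(-1\right) \left(-330\right) = 330$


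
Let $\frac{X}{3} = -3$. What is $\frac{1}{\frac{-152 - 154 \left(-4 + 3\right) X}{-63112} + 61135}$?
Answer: $\frac{31556}{1929176829} \approx 1.6357 \cdot 10^{-5}$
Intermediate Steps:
$X = -9$ ($X = 3 \left(-3\right) = -9$)
$\frac{1}{\frac{-152 - 154 \left(-4 + 3\right) X}{-63112} + 61135} = \frac{1}{\frac{-152 - 154 \left(-4 + 3\right) \left(-9\right)}{-63112} + 61135} = \frac{1}{\left(-152 - 154 \left(\left(-1\right) \left(-9\right)\right)\right) \left(- \frac{1}{63112}\right) + 61135} = \frac{1}{\left(-152 - 1386\right) \left(- \frac{1}{63112}\right) + 61135} = \frac{1}{\left(-1538\right) \left(- \frac{1}{63112}\right) + 61135} = \frac{1}{\frac{769}{31556} + 61135} = \frac{1}{\frac{1929176829}{31556}} = \frac{31556}{1929176829}$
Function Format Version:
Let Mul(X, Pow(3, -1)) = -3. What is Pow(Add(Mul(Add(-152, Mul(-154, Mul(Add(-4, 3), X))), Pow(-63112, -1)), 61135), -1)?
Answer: Rational(31556, 1929176829) ≈ 1.6357e-5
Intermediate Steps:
X = -9 (X = Mul(3, -3) = -9)
Pow(Add(Mul(Add(-152, Mul(-154, Mul(Add(-4, 3), X))), Pow(-63112, -1)), 61135), -1) = Pow(Add(Mul(Add(-152, Mul(-154, Mul(Add(-4, 3), -9))), Pow(-63112, -1)), 61135), -1) = Pow(Add(Mul(Add(-152, Mul(-154, Mul(-1, -9))), Rational(-1, 63112)), 61135), -1) = Pow(Add(Mul(Add(-152, Mul(-154, 9)), Rational(-1, 63112)), 61135), -1) = Pow(Add(Mul(Add(-152, -1386), Rational(-1, 63112)), 61135), -1) = Pow(Add(Mul(-1538, Rational(-1, 63112)), 61135), -1) = Pow(Add(Rational(769, 31556), 61135), -1) = Pow(Rational(1929176829, 31556), -1) = Rational(31556, 1929176829)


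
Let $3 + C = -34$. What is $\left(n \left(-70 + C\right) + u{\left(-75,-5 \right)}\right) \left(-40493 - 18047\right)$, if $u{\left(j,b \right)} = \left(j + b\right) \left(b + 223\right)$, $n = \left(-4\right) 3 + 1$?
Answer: $952036020$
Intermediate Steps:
$C = -37$ ($C = -3 - 34 = -37$)
$n = -11$ ($n = -12 + 1 = -11$)
$u{\left(j,b \right)} = \left(223 + b\right) \left(b + j\right)$ ($u{\left(j,b \right)} = \left(b + j\right) \left(223 + b\right) = \left(223 + b\right) \left(b + j\right)$)
$\left(n \left(-70 + C\right) + u{\left(-75,-5 \right)}\right) \left(-40493 - 18047\right) = \left(- 11 \left(-70 - 37\right) + \left(\left(-5\right)^{2} + 223 \left(-5\right) + 223 \left(-75\right) - -375\right)\right) \left(-40493 - 18047\right) = \left(\left(-11\right) \left(-107\right) + \left(25 - 1115 - 16725 + 375\right)\right) \left(-58540\right) = \left(1177 - 17440\right) \left(-58540\right) = \left(-16263\right) \left(-58540\right) = 952036020$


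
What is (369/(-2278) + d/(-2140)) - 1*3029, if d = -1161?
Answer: -7382138791/2437460 ≈ -3028.6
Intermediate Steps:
(369/(-2278) + d/(-2140)) - 1*3029 = (369/(-2278) - 1161/(-2140)) - 1*3029 = (369*(-1/2278) - 1161*(-1/2140)) - 3029 = (-369/2278 + 1161/2140) - 3029 = 927549/2437460 - 3029 = -7382138791/2437460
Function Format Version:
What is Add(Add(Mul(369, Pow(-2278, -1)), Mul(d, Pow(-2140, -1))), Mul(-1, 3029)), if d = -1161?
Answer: Rational(-7382138791, 2437460) ≈ -3028.6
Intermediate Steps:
Add(Add(Mul(369, Pow(-2278, -1)), Mul(d, Pow(-2140, -1))), Mul(-1, 3029)) = Add(Add(Mul(369, Pow(-2278, -1)), Mul(-1161, Pow(-2140, -1))), Mul(-1, 3029)) = Add(Add(Mul(369, Rational(-1, 2278)), Mul(-1161, Rational(-1, 2140))), -3029) = Add(Add(Rational(-369, 2278), Rational(1161, 2140)), -3029) = Add(Rational(927549, 2437460), -3029) = Rational(-7382138791, 2437460)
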